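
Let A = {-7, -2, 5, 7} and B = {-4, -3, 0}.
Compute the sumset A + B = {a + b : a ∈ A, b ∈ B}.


A + B = {a + b : a ∈ A, b ∈ B}.
Enumerate all |A|·|B| = 4·3 = 12 pairs (a, b) and collect distinct sums.
a = -7: -7+-4=-11, -7+-3=-10, -7+0=-7
a = -2: -2+-4=-6, -2+-3=-5, -2+0=-2
a = 5: 5+-4=1, 5+-3=2, 5+0=5
a = 7: 7+-4=3, 7+-3=4, 7+0=7
Collecting distinct sums: A + B = {-11, -10, -7, -6, -5, -2, 1, 2, 3, 4, 5, 7}
|A + B| = 12

A + B = {-11, -10, -7, -6, -5, -2, 1, 2, 3, 4, 5, 7}


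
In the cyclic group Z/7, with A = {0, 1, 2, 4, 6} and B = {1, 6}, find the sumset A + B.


Work in Z/7Z: reduce every sum a + b modulo 7.
Enumerate all 10 pairs:
a = 0: 0+1=1, 0+6=6
a = 1: 1+1=2, 1+6=0
a = 2: 2+1=3, 2+6=1
a = 4: 4+1=5, 4+6=3
a = 6: 6+1=0, 6+6=5
Distinct residues collected: {0, 1, 2, 3, 5, 6}
|A + B| = 6 (out of 7 total residues).

A + B = {0, 1, 2, 3, 5, 6}


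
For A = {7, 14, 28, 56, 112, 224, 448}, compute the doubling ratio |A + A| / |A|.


|A| = 7.
Compute A + A by enumerating all 49 pairs.
A + A = {14, 21, 28, 35, 42, 56, 63, 70, 84, 112, 119, 126, 140, 168, 224, 231, 238, 252, 280, 336, 448, 455, 462, 476, 504, 560, 672, 896}, so |A + A| = 28.
K = |A + A| / |A| = 28/7 = 4/1 ≈ 4.0000.
Reference: AP of size 7 gives K = 13/7 ≈ 1.8571; a fully generic set of size 7 gives K ≈ 4.0000.

|A| = 7, |A + A| = 28, K = 28/7 = 4/1.


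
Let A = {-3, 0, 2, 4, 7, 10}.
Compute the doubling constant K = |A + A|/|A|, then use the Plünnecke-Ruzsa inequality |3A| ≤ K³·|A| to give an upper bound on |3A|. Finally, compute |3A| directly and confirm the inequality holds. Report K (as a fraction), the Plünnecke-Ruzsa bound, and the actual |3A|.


|A| = 6.
Step 1: Compute A + A by enumerating all 36 pairs.
A + A = {-6, -3, -1, 0, 1, 2, 4, 6, 7, 8, 9, 10, 11, 12, 14, 17, 20}, so |A + A| = 17.
Step 2: Doubling constant K = |A + A|/|A| = 17/6 = 17/6 ≈ 2.8333.
Step 3: Plünnecke-Ruzsa gives |3A| ≤ K³·|A| = (2.8333)³ · 6 ≈ 136.4722.
Step 4: Compute 3A = A + A + A directly by enumerating all triples (a,b,c) ∈ A³; |3A| = 32.
Step 5: Check 32 ≤ 136.4722? Yes ✓.

K = 17/6, Plünnecke-Ruzsa bound K³|A| ≈ 136.4722, |3A| = 32, inequality holds.


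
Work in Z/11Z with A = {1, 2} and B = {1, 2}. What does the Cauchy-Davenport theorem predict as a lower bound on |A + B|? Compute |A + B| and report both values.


Cauchy-Davenport: |A + B| ≥ min(p, |A| + |B| - 1) for A, B nonempty in Z/pZ.
|A| = 2, |B| = 2, p = 11.
CD lower bound = min(11, 2 + 2 - 1) = min(11, 3) = 3.
Compute A + B mod 11 directly:
a = 1: 1+1=2, 1+2=3
a = 2: 2+1=3, 2+2=4
A + B = {2, 3, 4}, so |A + B| = 3.
Verify: 3 ≥ 3? Yes ✓.

CD lower bound = 3, actual |A + B| = 3.


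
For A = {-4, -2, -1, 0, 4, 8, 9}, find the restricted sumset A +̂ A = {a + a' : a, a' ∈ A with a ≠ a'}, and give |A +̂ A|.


Restricted sumset: A +̂ A = {a + a' : a ∈ A, a' ∈ A, a ≠ a'}.
Equivalently, take A + A and drop any sum 2a that is achievable ONLY as a + a for a ∈ A (i.e. sums representable only with equal summands).
Enumerate pairs (a, a') with a < a' (symmetric, so each unordered pair gives one sum; this covers all a ≠ a'):
  -4 + -2 = -6
  -4 + -1 = -5
  -4 + 0 = -4
  -4 + 4 = 0
  -4 + 8 = 4
  -4 + 9 = 5
  -2 + -1 = -3
  -2 + 0 = -2
  -2 + 4 = 2
  -2 + 8 = 6
  -2 + 9 = 7
  -1 + 0 = -1
  -1 + 4 = 3
  -1 + 8 = 7
  -1 + 9 = 8
  0 + 4 = 4
  0 + 8 = 8
  0 + 9 = 9
  4 + 8 = 12
  4 + 9 = 13
  8 + 9 = 17
Collected distinct sums: {-6, -5, -4, -3, -2, -1, 0, 2, 3, 4, 5, 6, 7, 8, 9, 12, 13, 17}
|A +̂ A| = 18
(Reference bound: |A +̂ A| ≥ 2|A| - 3 for |A| ≥ 2, with |A| = 7 giving ≥ 11.)

|A +̂ A| = 18


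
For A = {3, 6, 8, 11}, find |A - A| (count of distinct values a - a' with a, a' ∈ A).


A - A = {a - a' : a, a' ∈ A}; |A| = 4.
Bounds: 2|A|-1 ≤ |A - A| ≤ |A|² - |A| + 1, i.e. 7 ≤ |A - A| ≤ 13.
Note: 0 ∈ A - A always (from a - a). The set is symmetric: if d ∈ A - A then -d ∈ A - A.
Enumerate nonzero differences d = a - a' with a > a' (then include -d):
Positive differences: {2, 3, 5, 8}
Full difference set: {0} ∪ (positive diffs) ∪ (negative diffs).
|A - A| = 1 + 2·4 = 9 (matches direct enumeration: 9).

|A - A| = 9


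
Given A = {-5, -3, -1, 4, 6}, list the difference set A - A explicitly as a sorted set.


A - A = {a - a' : a, a' ∈ A}.
Compute a - a' for each ordered pair (a, a'):
a = -5: -5--5=0, -5--3=-2, -5--1=-4, -5-4=-9, -5-6=-11
a = -3: -3--5=2, -3--3=0, -3--1=-2, -3-4=-7, -3-6=-9
a = -1: -1--5=4, -1--3=2, -1--1=0, -1-4=-5, -1-6=-7
a = 4: 4--5=9, 4--3=7, 4--1=5, 4-4=0, 4-6=-2
a = 6: 6--5=11, 6--3=9, 6--1=7, 6-4=2, 6-6=0
Collecting distinct values (and noting 0 appears from a-a):
A - A = {-11, -9, -7, -5, -4, -2, 0, 2, 4, 5, 7, 9, 11}
|A - A| = 13

A - A = {-11, -9, -7, -5, -4, -2, 0, 2, 4, 5, 7, 9, 11}


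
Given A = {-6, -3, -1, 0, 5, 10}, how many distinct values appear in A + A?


A + A = {a + a' : a, a' ∈ A}; |A| = 6.
General bounds: 2|A| - 1 ≤ |A + A| ≤ |A|(|A|+1)/2, i.e. 11 ≤ |A + A| ≤ 21.
Lower bound 2|A|-1 is attained iff A is an arithmetic progression.
Enumerate sums a + a' for a ≤ a' (symmetric, so this suffices):
a = -6: -6+-6=-12, -6+-3=-9, -6+-1=-7, -6+0=-6, -6+5=-1, -6+10=4
a = -3: -3+-3=-6, -3+-1=-4, -3+0=-3, -3+5=2, -3+10=7
a = -1: -1+-1=-2, -1+0=-1, -1+5=4, -1+10=9
a = 0: 0+0=0, 0+5=5, 0+10=10
a = 5: 5+5=10, 5+10=15
a = 10: 10+10=20
Distinct sums: {-12, -9, -7, -6, -4, -3, -2, -1, 0, 2, 4, 5, 7, 9, 10, 15, 20}
|A + A| = 17

|A + A| = 17


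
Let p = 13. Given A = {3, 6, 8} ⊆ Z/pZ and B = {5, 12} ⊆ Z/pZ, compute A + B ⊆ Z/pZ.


Work in Z/13Z: reduce every sum a + b modulo 13.
Enumerate all 6 pairs:
a = 3: 3+5=8, 3+12=2
a = 6: 6+5=11, 6+12=5
a = 8: 8+5=0, 8+12=7
Distinct residues collected: {0, 2, 5, 7, 8, 11}
|A + B| = 6 (out of 13 total residues).

A + B = {0, 2, 5, 7, 8, 11}


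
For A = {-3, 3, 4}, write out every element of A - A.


A - A = {a - a' : a, a' ∈ A}.
Compute a - a' for each ordered pair (a, a'):
a = -3: -3--3=0, -3-3=-6, -3-4=-7
a = 3: 3--3=6, 3-3=0, 3-4=-1
a = 4: 4--3=7, 4-3=1, 4-4=0
Collecting distinct values (and noting 0 appears from a-a):
A - A = {-7, -6, -1, 0, 1, 6, 7}
|A - A| = 7

A - A = {-7, -6, -1, 0, 1, 6, 7}


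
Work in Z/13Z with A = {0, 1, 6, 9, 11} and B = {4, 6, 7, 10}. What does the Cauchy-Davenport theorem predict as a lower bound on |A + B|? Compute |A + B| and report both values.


Cauchy-Davenport: |A + B| ≥ min(p, |A| + |B| - 1) for A, B nonempty in Z/pZ.
|A| = 5, |B| = 4, p = 13.
CD lower bound = min(13, 5 + 4 - 1) = min(13, 8) = 8.
Compute A + B mod 13 directly:
a = 0: 0+4=4, 0+6=6, 0+7=7, 0+10=10
a = 1: 1+4=5, 1+6=7, 1+7=8, 1+10=11
a = 6: 6+4=10, 6+6=12, 6+7=0, 6+10=3
a = 9: 9+4=0, 9+6=2, 9+7=3, 9+10=6
a = 11: 11+4=2, 11+6=4, 11+7=5, 11+10=8
A + B = {0, 2, 3, 4, 5, 6, 7, 8, 10, 11, 12}, so |A + B| = 11.
Verify: 11 ≥ 8? Yes ✓.

CD lower bound = 8, actual |A + B| = 11.


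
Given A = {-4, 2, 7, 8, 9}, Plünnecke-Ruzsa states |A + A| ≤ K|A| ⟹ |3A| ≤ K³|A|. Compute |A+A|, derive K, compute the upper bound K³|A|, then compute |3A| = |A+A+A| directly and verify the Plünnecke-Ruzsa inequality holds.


|A| = 5.
Step 1: Compute A + A by enumerating all 25 pairs.
A + A = {-8, -2, 3, 4, 5, 9, 10, 11, 14, 15, 16, 17, 18}, so |A + A| = 13.
Step 2: Doubling constant K = |A + A|/|A| = 13/5 = 13/5 ≈ 2.6000.
Step 3: Plünnecke-Ruzsa gives |3A| ≤ K³·|A| = (2.6000)³ · 5 ≈ 87.8800.
Step 4: Compute 3A = A + A + A directly by enumerating all triples (a,b,c) ∈ A³; |3A| = 25.
Step 5: Check 25 ≤ 87.8800? Yes ✓.

K = 13/5, Plünnecke-Ruzsa bound K³|A| ≈ 87.8800, |3A| = 25, inequality holds.


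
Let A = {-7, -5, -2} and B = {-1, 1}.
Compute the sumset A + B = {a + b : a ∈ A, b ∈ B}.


A + B = {a + b : a ∈ A, b ∈ B}.
Enumerate all |A|·|B| = 3·2 = 6 pairs (a, b) and collect distinct sums.
a = -7: -7+-1=-8, -7+1=-6
a = -5: -5+-1=-6, -5+1=-4
a = -2: -2+-1=-3, -2+1=-1
Collecting distinct sums: A + B = {-8, -6, -4, -3, -1}
|A + B| = 5

A + B = {-8, -6, -4, -3, -1}


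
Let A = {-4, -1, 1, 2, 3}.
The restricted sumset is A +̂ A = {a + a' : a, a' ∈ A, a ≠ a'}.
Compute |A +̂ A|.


Restricted sumset: A +̂ A = {a + a' : a ∈ A, a' ∈ A, a ≠ a'}.
Equivalently, take A + A and drop any sum 2a that is achievable ONLY as a + a for a ∈ A (i.e. sums representable only with equal summands).
Enumerate pairs (a, a') with a < a' (symmetric, so each unordered pair gives one sum; this covers all a ≠ a'):
  -4 + -1 = -5
  -4 + 1 = -3
  -4 + 2 = -2
  -4 + 3 = -1
  -1 + 1 = 0
  -1 + 2 = 1
  -1 + 3 = 2
  1 + 2 = 3
  1 + 3 = 4
  2 + 3 = 5
Collected distinct sums: {-5, -3, -2, -1, 0, 1, 2, 3, 4, 5}
|A +̂ A| = 10
(Reference bound: |A +̂ A| ≥ 2|A| - 3 for |A| ≥ 2, with |A| = 5 giving ≥ 7.)

|A +̂ A| = 10


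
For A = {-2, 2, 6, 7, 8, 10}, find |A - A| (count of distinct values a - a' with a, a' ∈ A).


A - A = {a - a' : a, a' ∈ A}; |A| = 6.
Bounds: 2|A|-1 ≤ |A - A| ≤ |A|² - |A| + 1, i.e. 11 ≤ |A - A| ≤ 31.
Note: 0 ∈ A - A always (from a - a). The set is symmetric: if d ∈ A - A then -d ∈ A - A.
Enumerate nonzero differences d = a - a' with a > a' (then include -d):
Positive differences: {1, 2, 3, 4, 5, 6, 8, 9, 10, 12}
Full difference set: {0} ∪ (positive diffs) ∪ (negative diffs).
|A - A| = 1 + 2·10 = 21 (matches direct enumeration: 21).

|A - A| = 21


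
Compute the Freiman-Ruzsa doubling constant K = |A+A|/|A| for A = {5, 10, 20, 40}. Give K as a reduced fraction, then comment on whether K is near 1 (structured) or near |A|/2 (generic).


|A| = 4.
Compute A + A by enumerating all 16 pairs.
A + A = {10, 15, 20, 25, 30, 40, 45, 50, 60, 80}, so |A + A| = 10.
K = |A + A| / |A| = 10/4 = 5/2 ≈ 2.5000.
Reference: AP of size 4 gives K = 7/4 ≈ 1.7500; a fully generic set of size 4 gives K ≈ 2.5000.

|A| = 4, |A + A| = 10, K = 10/4 = 5/2.


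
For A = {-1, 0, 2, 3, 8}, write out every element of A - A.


A - A = {a - a' : a, a' ∈ A}.
Compute a - a' for each ordered pair (a, a'):
a = -1: -1--1=0, -1-0=-1, -1-2=-3, -1-3=-4, -1-8=-9
a = 0: 0--1=1, 0-0=0, 0-2=-2, 0-3=-3, 0-8=-8
a = 2: 2--1=3, 2-0=2, 2-2=0, 2-3=-1, 2-8=-6
a = 3: 3--1=4, 3-0=3, 3-2=1, 3-3=0, 3-8=-5
a = 8: 8--1=9, 8-0=8, 8-2=6, 8-3=5, 8-8=0
Collecting distinct values (and noting 0 appears from a-a):
A - A = {-9, -8, -6, -5, -4, -3, -2, -1, 0, 1, 2, 3, 4, 5, 6, 8, 9}
|A - A| = 17

A - A = {-9, -8, -6, -5, -4, -3, -2, -1, 0, 1, 2, 3, 4, 5, 6, 8, 9}


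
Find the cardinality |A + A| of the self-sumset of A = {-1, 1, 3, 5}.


A + A = {a + a' : a, a' ∈ A}; |A| = 4.
General bounds: 2|A| - 1 ≤ |A + A| ≤ |A|(|A|+1)/2, i.e. 7 ≤ |A + A| ≤ 10.
Lower bound 2|A|-1 is attained iff A is an arithmetic progression.
Enumerate sums a + a' for a ≤ a' (symmetric, so this suffices):
a = -1: -1+-1=-2, -1+1=0, -1+3=2, -1+5=4
a = 1: 1+1=2, 1+3=4, 1+5=6
a = 3: 3+3=6, 3+5=8
a = 5: 5+5=10
Distinct sums: {-2, 0, 2, 4, 6, 8, 10}
|A + A| = 7

|A + A| = 7


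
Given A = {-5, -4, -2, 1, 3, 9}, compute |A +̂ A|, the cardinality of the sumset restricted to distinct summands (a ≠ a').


Restricted sumset: A +̂ A = {a + a' : a ∈ A, a' ∈ A, a ≠ a'}.
Equivalently, take A + A and drop any sum 2a that is achievable ONLY as a + a for a ∈ A (i.e. sums representable only with equal summands).
Enumerate pairs (a, a') with a < a' (symmetric, so each unordered pair gives one sum; this covers all a ≠ a'):
  -5 + -4 = -9
  -5 + -2 = -7
  -5 + 1 = -4
  -5 + 3 = -2
  -5 + 9 = 4
  -4 + -2 = -6
  -4 + 1 = -3
  -4 + 3 = -1
  -4 + 9 = 5
  -2 + 1 = -1
  -2 + 3 = 1
  -2 + 9 = 7
  1 + 3 = 4
  1 + 9 = 10
  3 + 9 = 12
Collected distinct sums: {-9, -7, -6, -4, -3, -2, -1, 1, 4, 5, 7, 10, 12}
|A +̂ A| = 13
(Reference bound: |A +̂ A| ≥ 2|A| - 3 for |A| ≥ 2, with |A| = 6 giving ≥ 9.)

|A +̂ A| = 13


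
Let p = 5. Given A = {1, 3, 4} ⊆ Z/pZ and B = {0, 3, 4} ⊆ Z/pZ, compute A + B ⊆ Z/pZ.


Work in Z/5Z: reduce every sum a + b modulo 5.
Enumerate all 9 pairs:
a = 1: 1+0=1, 1+3=4, 1+4=0
a = 3: 3+0=3, 3+3=1, 3+4=2
a = 4: 4+0=4, 4+3=2, 4+4=3
Distinct residues collected: {0, 1, 2, 3, 4}
|A + B| = 5 (out of 5 total residues).

A + B = {0, 1, 2, 3, 4}


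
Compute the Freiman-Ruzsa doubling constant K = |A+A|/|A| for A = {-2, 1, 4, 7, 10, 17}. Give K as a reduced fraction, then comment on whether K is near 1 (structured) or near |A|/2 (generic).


|A| = 6.
Compute A + A by enumerating all 36 pairs.
A + A = {-4, -1, 2, 5, 8, 11, 14, 15, 17, 18, 20, 21, 24, 27, 34}, so |A + A| = 15.
K = |A + A| / |A| = 15/6 = 5/2 ≈ 2.5000.
Reference: AP of size 6 gives K = 11/6 ≈ 1.8333; a fully generic set of size 6 gives K ≈ 3.5000.

|A| = 6, |A + A| = 15, K = 15/6 = 5/2.


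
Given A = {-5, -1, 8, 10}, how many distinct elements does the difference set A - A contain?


A - A = {a - a' : a, a' ∈ A}; |A| = 4.
Bounds: 2|A|-1 ≤ |A - A| ≤ |A|² - |A| + 1, i.e. 7 ≤ |A - A| ≤ 13.
Note: 0 ∈ A - A always (from a - a). The set is symmetric: if d ∈ A - A then -d ∈ A - A.
Enumerate nonzero differences d = a - a' with a > a' (then include -d):
Positive differences: {2, 4, 9, 11, 13, 15}
Full difference set: {0} ∪ (positive diffs) ∪ (negative diffs).
|A - A| = 1 + 2·6 = 13 (matches direct enumeration: 13).

|A - A| = 13


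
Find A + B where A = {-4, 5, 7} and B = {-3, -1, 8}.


A + B = {a + b : a ∈ A, b ∈ B}.
Enumerate all |A|·|B| = 3·3 = 9 pairs (a, b) and collect distinct sums.
a = -4: -4+-3=-7, -4+-1=-5, -4+8=4
a = 5: 5+-3=2, 5+-1=4, 5+8=13
a = 7: 7+-3=4, 7+-1=6, 7+8=15
Collecting distinct sums: A + B = {-7, -5, 2, 4, 6, 13, 15}
|A + B| = 7

A + B = {-7, -5, 2, 4, 6, 13, 15}


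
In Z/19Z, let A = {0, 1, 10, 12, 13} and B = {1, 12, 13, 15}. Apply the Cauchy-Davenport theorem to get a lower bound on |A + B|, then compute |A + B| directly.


Cauchy-Davenport: |A + B| ≥ min(p, |A| + |B| - 1) for A, B nonempty in Z/pZ.
|A| = 5, |B| = 4, p = 19.
CD lower bound = min(19, 5 + 4 - 1) = min(19, 8) = 8.
Compute A + B mod 19 directly:
a = 0: 0+1=1, 0+12=12, 0+13=13, 0+15=15
a = 1: 1+1=2, 1+12=13, 1+13=14, 1+15=16
a = 10: 10+1=11, 10+12=3, 10+13=4, 10+15=6
a = 12: 12+1=13, 12+12=5, 12+13=6, 12+15=8
a = 13: 13+1=14, 13+12=6, 13+13=7, 13+15=9
A + B = {1, 2, 3, 4, 5, 6, 7, 8, 9, 11, 12, 13, 14, 15, 16}, so |A + B| = 15.
Verify: 15 ≥ 8? Yes ✓.

CD lower bound = 8, actual |A + B| = 15.


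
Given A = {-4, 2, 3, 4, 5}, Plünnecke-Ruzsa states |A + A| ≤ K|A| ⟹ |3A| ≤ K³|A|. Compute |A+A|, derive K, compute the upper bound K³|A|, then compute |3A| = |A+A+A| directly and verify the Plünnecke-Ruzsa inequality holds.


|A| = 5.
Step 1: Compute A + A by enumerating all 25 pairs.
A + A = {-8, -2, -1, 0, 1, 4, 5, 6, 7, 8, 9, 10}, so |A + A| = 12.
Step 2: Doubling constant K = |A + A|/|A| = 12/5 = 12/5 ≈ 2.4000.
Step 3: Plünnecke-Ruzsa gives |3A| ≤ K³·|A| = (2.4000)³ · 5 ≈ 69.1200.
Step 4: Compute 3A = A + A + A directly by enumerating all triples (a,b,c) ∈ A³; |3A| = 21.
Step 5: Check 21 ≤ 69.1200? Yes ✓.

K = 12/5, Plünnecke-Ruzsa bound K³|A| ≈ 69.1200, |3A| = 21, inequality holds.


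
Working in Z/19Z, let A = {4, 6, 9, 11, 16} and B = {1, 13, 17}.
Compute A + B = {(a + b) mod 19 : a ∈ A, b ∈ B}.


Work in Z/19Z: reduce every sum a + b modulo 19.
Enumerate all 15 pairs:
a = 4: 4+1=5, 4+13=17, 4+17=2
a = 6: 6+1=7, 6+13=0, 6+17=4
a = 9: 9+1=10, 9+13=3, 9+17=7
a = 11: 11+1=12, 11+13=5, 11+17=9
a = 16: 16+1=17, 16+13=10, 16+17=14
Distinct residues collected: {0, 2, 3, 4, 5, 7, 9, 10, 12, 14, 17}
|A + B| = 11 (out of 19 total residues).

A + B = {0, 2, 3, 4, 5, 7, 9, 10, 12, 14, 17}


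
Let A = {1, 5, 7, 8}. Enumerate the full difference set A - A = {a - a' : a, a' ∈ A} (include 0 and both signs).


A - A = {a - a' : a, a' ∈ A}.
Compute a - a' for each ordered pair (a, a'):
a = 1: 1-1=0, 1-5=-4, 1-7=-6, 1-8=-7
a = 5: 5-1=4, 5-5=0, 5-7=-2, 5-8=-3
a = 7: 7-1=6, 7-5=2, 7-7=0, 7-8=-1
a = 8: 8-1=7, 8-5=3, 8-7=1, 8-8=0
Collecting distinct values (and noting 0 appears from a-a):
A - A = {-7, -6, -4, -3, -2, -1, 0, 1, 2, 3, 4, 6, 7}
|A - A| = 13

A - A = {-7, -6, -4, -3, -2, -1, 0, 1, 2, 3, 4, 6, 7}


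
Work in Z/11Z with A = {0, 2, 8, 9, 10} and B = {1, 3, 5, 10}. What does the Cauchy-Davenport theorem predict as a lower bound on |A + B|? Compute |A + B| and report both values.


Cauchy-Davenport: |A + B| ≥ min(p, |A| + |B| - 1) for A, B nonempty in Z/pZ.
|A| = 5, |B| = 4, p = 11.
CD lower bound = min(11, 5 + 4 - 1) = min(11, 8) = 8.
Compute A + B mod 11 directly:
a = 0: 0+1=1, 0+3=3, 0+5=5, 0+10=10
a = 2: 2+1=3, 2+3=5, 2+5=7, 2+10=1
a = 8: 8+1=9, 8+3=0, 8+5=2, 8+10=7
a = 9: 9+1=10, 9+3=1, 9+5=3, 9+10=8
a = 10: 10+1=0, 10+3=2, 10+5=4, 10+10=9
A + B = {0, 1, 2, 3, 4, 5, 7, 8, 9, 10}, so |A + B| = 10.
Verify: 10 ≥ 8? Yes ✓.

CD lower bound = 8, actual |A + B| = 10.


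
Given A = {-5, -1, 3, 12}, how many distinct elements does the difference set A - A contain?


A - A = {a - a' : a, a' ∈ A}; |A| = 4.
Bounds: 2|A|-1 ≤ |A - A| ≤ |A|² - |A| + 1, i.e. 7 ≤ |A - A| ≤ 13.
Note: 0 ∈ A - A always (from a - a). The set is symmetric: if d ∈ A - A then -d ∈ A - A.
Enumerate nonzero differences d = a - a' with a > a' (then include -d):
Positive differences: {4, 8, 9, 13, 17}
Full difference set: {0} ∪ (positive diffs) ∪ (negative diffs).
|A - A| = 1 + 2·5 = 11 (matches direct enumeration: 11).

|A - A| = 11


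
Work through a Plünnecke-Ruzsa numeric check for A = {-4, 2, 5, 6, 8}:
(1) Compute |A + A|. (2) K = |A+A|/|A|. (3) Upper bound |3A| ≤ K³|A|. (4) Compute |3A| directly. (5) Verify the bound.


|A| = 5.
Step 1: Compute A + A by enumerating all 25 pairs.
A + A = {-8, -2, 1, 2, 4, 7, 8, 10, 11, 12, 13, 14, 16}, so |A + A| = 13.
Step 2: Doubling constant K = |A + A|/|A| = 13/5 = 13/5 ≈ 2.6000.
Step 3: Plünnecke-Ruzsa gives |3A| ≤ K³·|A| = (2.6000)³ · 5 ≈ 87.8800.
Step 4: Compute 3A = A + A + A directly by enumerating all triples (a,b,c) ∈ A³; |3A| = 24.
Step 5: Check 24 ≤ 87.8800? Yes ✓.

K = 13/5, Plünnecke-Ruzsa bound K³|A| ≈ 87.8800, |3A| = 24, inequality holds.


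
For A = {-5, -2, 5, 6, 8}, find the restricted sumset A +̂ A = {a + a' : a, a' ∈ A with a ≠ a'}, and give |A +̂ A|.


Restricted sumset: A +̂ A = {a + a' : a ∈ A, a' ∈ A, a ≠ a'}.
Equivalently, take A + A and drop any sum 2a that is achievable ONLY as a + a for a ∈ A (i.e. sums representable only with equal summands).
Enumerate pairs (a, a') with a < a' (symmetric, so each unordered pair gives one sum; this covers all a ≠ a'):
  -5 + -2 = -7
  -5 + 5 = 0
  -5 + 6 = 1
  -5 + 8 = 3
  -2 + 5 = 3
  -2 + 6 = 4
  -2 + 8 = 6
  5 + 6 = 11
  5 + 8 = 13
  6 + 8 = 14
Collected distinct sums: {-7, 0, 1, 3, 4, 6, 11, 13, 14}
|A +̂ A| = 9
(Reference bound: |A +̂ A| ≥ 2|A| - 3 for |A| ≥ 2, with |A| = 5 giving ≥ 7.)

|A +̂ A| = 9


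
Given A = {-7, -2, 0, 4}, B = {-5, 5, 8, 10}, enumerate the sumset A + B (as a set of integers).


A + B = {a + b : a ∈ A, b ∈ B}.
Enumerate all |A|·|B| = 4·4 = 16 pairs (a, b) and collect distinct sums.
a = -7: -7+-5=-12, -7+5=-2, -7+8=1, -7+10=3
a = -2: -2+-5=-7, -2+5=3, -2+8=6, -2+10=8
a = 0: 0+-5=-5, 0+5=5, 0+8=8, 0+10=10
a = 4: 4+-5=-1, 4+5=9, 4+8=12, 4+10=14
Collecting distinct sums: A + B = {-12, -7, -5, -2, -1, 1, 3, 5, 6, 8, 9, 10, 12, 14}
|A + B| = 14

A + B = {-12, -7, -5, -2, -1, 1, 3, 5, 6, 8, 9, 10, 12, 14}


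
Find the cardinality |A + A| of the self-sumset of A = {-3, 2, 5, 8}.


A + A = {a + a' : a, a' ∈ A}; |A| = 4.
General bounds: 2|A| - 1 ≤ |A + A| ≤ |A|(|A|+1)/2, i.e. 7 ≤ |A + A| ≤ 10.
Lower bound 2|A|-1 is attained iff A is an arithmetic progression.
Enumerate sums a + a' for a ≤ a' (symmetric, so this suffices):
a = -3: -3+-3=-6, -3+2=-1, -3+5=2, -3+8=5
a = 2: 2+2=4, 2+5=7, 2+8=10
a = 5: 5+5=10, 5+8=13
a = 8: 8+8=16
Distinct sums: {-6, -1, 2, 4, 5, 7, 10, 13, 16}
|A + A| = 9

|A + A| = 9


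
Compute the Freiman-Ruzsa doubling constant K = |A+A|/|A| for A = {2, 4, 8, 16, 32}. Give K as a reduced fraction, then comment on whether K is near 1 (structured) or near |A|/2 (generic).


|A| = 5.
Compute A + A by enumerating all 25 pairs.
A + A = {4, 6, 8, 10, 12, 16, 18, 20, 24, 32, 34, 36, 40, 48, 64}, so |A + A| = 15.
K = |A + A| / |A| = 15/5 = 3/1 ≈ 3.0000.
Reference: AP of size 5 gives K = 9/5 ≈ 1.8000; a fully generic set of size 5 gives K ≈ 3.0000.

|A| = 5, |A + A| = 15, K = 15/5 = 3/1.


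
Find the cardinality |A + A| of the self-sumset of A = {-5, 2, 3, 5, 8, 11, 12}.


A + A = {a + a' : a, a' ∈ A}; |A| = 7.
General bounds: 2|A| - 1 ≤ |A + A| ≤ |A|(|A|+1)/2, i.e. 13 ≤ |A + A| ≤ 28.
Lower bound 2|A|-1 is attained iff A is an arithmetic progression.
Enumerate sums a + a' for a ≤ a' (symmetric, so this suffices):
a = -5: -5+-5=-10, -5+2=-3, -5+3=-2, -5+5=0, -5+8=3, -5+11=6, -5+12=7
a = 2: 2+2=4, 2+3=5, 2+5=7, 2+8=10, 2+11=13, 2+12=14
a = 3: 3+3=6, 3+5=8, 3+8=11, 3+11=14, 3+12=15
a = 5: 5+5=10, 5+8=13, 5+11=16, 5+12=17
a = 8: 8+8=16, 8+11=19, 8+12=20
a = 11: 11+11=22, 11+12=23
a = 12: 12+12=24
Distinct sums: {-10, -3, -2, 0, 3, 4, 5, 6, 7, 8, 10, 11, 13, 14, 15, 16, 17, 19, 20, 22, 23, 24}
|A + A| = 22

|A + A| = 22


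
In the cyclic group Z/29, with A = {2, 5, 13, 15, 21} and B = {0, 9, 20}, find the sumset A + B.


Work in Z/29Z: reduce every sum a + b modulo 29.
Enumerate all 15 pairs:
a = 2: 2+0=2, 2+9=11, 2+20=22
a = 5: 5+0=5, 5+9=14, 5+20=25
a = 13: 13+0=13, 13+9=22, 13+20=4
a = 15: 15+0=15, 15+9=24, 15+20=6
a = 21: 21+0=21, 21+9=1, 21+20=12
Distinct residues collected: {1, 2, 4, 5, 6, 11, 12, 13, 14, 15, 21, 22, 24, 25}
|A + B| = 14 (out of 29 total residues).

A + B = {1, 2, 4, 5, 6, 11, 12, 13, 14, 15, 21, 22, 24, 25}


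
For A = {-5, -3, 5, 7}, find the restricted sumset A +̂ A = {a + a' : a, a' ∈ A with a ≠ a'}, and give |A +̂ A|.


Restricted sumset: A +̂ A = {a + a' : a ∈ A, a' ∈ A, a ≠ a'}.
Equivalently, take A + A and drop any sum 2a that is achievable ONLY as a + a for a ∈ A (i.e. sums representable only with equal summands).
Enumerate pairs (a, a') with a < a' (symmetric, so each unordered pair gives one sum; this covers all a ≠ a'):
  -5 + -3 = -8
  -5 + 5 = 0
  -5 + 7 = 2
  -3 + 5 = 2
  -3 + 7 = 4
  5 + 7 = 12
Collected distinct sums: {-8, 0, 2, 4, 12}
|A +̂ A| = 5
(Reference bound: |A +̂ A| ≥ 2|A| - 3 for |A| ≥ 2, with |A| = 4 giving ≥ 5.)

|A +̂ A| = 5


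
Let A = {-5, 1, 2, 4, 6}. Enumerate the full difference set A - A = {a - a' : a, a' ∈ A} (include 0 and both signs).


A - A = {a - a' : a, a' ∈ A}.
Compute a - a' for each ordered pair (a, a'):
a = -5: -5--5=0, -5-1=-6, -5-2=-7, -5-4=-9, -5-6=-11
a = 1: 1--5=6, 1-1=0, 1-2=-1, 1-4=-3, 1-6=-5
a = 2: 2--5=7, 2-1=1, 2-2=0, 2-4=-2, 2-6=-4
a = 4: 4--5=9, 4-1=3, 4-2=2, 4-4=0, 4-6=-2
a = 6: 6--5=11, 6-1=5, 6-2=4, 6-4=2, 6-6=0
Collecting distinct values (and noting 0 appears from a-a):
A - A = {-11, -9, -7, -6, -5, -4, -3, -2, -1, 0, 1, 2, 3, 4, 5, 6, 7, 9, 11}
|A - A| = 19

A - A = {-11, -9, -7, -6, -5, -4, -3, -2, -1, 0, 1, 2, 3, 4, 5, 6, 7, 9, 11}


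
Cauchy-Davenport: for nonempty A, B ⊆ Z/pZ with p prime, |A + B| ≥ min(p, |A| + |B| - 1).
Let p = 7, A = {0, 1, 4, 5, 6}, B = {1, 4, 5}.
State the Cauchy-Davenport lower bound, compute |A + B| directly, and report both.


Cauchy-Davenport: |A + B| ≥ min(p, |A| + |B| - 1) for A, B nonempty in Z/pZ.
|A| = 5, |B| = 3, p = 7.
CD lower bound = min(7, 5 + 3 - 1) = min(7, 7) = 7.
Compute A + B mod 7 directly:
a = 0: 0+1=1, 0+4=4, 0+5=5
a = 1: 1+1=2, 1+4=5, 1+5=6
a = 4: 4+1=5, 4+4=1, 4+5=2
a = 5: 5+1=6, 5+4=2, 5+5=3
a = 6: 6+1=0, 6+4=3, 6+5=4
A + B = {0, 1, 2, 3, 4, 5, 6}, so |A + B| = 7.
Verify: 7 ≥ 7? Yes ✓.

CD lower bound = 7, actual |A + B| = 7.


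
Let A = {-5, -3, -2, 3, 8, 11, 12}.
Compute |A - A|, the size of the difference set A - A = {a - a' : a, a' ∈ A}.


A - A = {a - a' : a, a' ∈ A}; |A| = 7.
Bounds: 2|A|-1 ≤ |A - A| ≤ |A|² - |A| + 1, i.e. 13 ≤ |A - A| ≤ 43.
Note: 0 ∈ A - A always (from a - a). The set is symmetric: if d ∈ A - A then -d ∈ A - A.
Enumerate nonzero differences d = a - a' with a > a' (then include -d):
Positive differences: {1, 2, 3, 4, 5, 6, 8, 9, 10, 11, 13, 14, 15, 16, 17}
Full difference set: {0} ∪ (positive diffs) ∪ (negative diffs).
|A - A| = 1 + 2·15 = 31 (matches direct enumeration: 31).

|A - A| = 31


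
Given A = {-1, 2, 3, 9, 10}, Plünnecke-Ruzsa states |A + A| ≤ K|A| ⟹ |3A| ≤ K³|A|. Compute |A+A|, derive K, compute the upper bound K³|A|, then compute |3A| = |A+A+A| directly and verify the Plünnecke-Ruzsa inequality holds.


|A| = 5.
Step 1: Compute A + A by enumerating all 25 pairs.
A + A = {-2, 1, 2, 4, 5, 6, 8, 9, 11, 12, 13, 18, 19, 20}, so |A + A| = 14.
Step 2: Doubling constant K = |A + A|/|A| = 14/5 = 14/5 ≈ 2.8000.
Step 3: Plünnecke-Ruzsa gives |3A| ≤ K³·|A| = (2.8000)³ · 5 ≈ 109.7600.
Step 4: Compute 3A = A + A + A directly by enumerating all triples (a,b,c) ∈ A³; |3A| = 28.
Step 5: Check 28 ≤ 109.7600? Yes ✓.

K = 14/5, Plünnecke-Ruzsa bound K³|A| ≈ 109.7600, |3A| = 28, inequality holds.


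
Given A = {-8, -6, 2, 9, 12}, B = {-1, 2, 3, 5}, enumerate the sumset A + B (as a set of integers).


A + B = {a + b : a ∈ A, b ∈ B}.
Enumerate all |A|·|B| = 5·4 = 20 pairs (a, b) and collect distinct sums.
a = -8: -8+-1=-9, -8+2=-6, -8+3=-5, -8+5=-3
a = -6: -6+-1=-7, -6+2=-4, -6+3=-3, -6+5=-1
a = 2: 2+-1=1, 2+2=4, 2+3=5, 2+5=7
a = 9: 9+-1=8, 9+2=11, 9+3=12, 9+5=14
a = 12: 12+-1=11, 12+2=14, 12+3=15, 12+5=17
Collecting distinct sums: A + B = {-9, -7, -6, -5, -4, -3, -1, 1, 4, 5, 7, 8, 11, 12, 14, 15, 17}
|A + B| = 17

A + B = {-9, -7, -6, -5, -4, -3, -1, 1, 4, 5, 7, 8, 11, 12, 14, 15, 17}


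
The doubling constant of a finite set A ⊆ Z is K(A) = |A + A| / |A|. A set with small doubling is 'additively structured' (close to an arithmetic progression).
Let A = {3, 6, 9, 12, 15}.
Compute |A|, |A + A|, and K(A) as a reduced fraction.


|A| = 5.
Compute A + A by enumerating all 25 pairs.
A + A = {6, 9, 12, 15, 18, 21, 24, 27, 30}, so |A + A| = 9.
K = |A + A| / |A| = 9/5 (already in lowest terms) ≈ 1.8000.
Reference: AP of size 5 gives K = 9/5 ≈ 1.8000; a fully generic set of size 5 gives K ≈ 3.0000.

|A| = 5, |A + A| = 9, K = 9/5.


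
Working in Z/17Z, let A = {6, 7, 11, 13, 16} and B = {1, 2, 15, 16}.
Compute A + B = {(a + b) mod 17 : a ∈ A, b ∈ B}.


Work in Z/17Z: reduce every sum a + b modulo 17.
Enumerate all 20 pairs:
a = 6: 6+1=7, 6+2=8, 6+15=4, 6+16=5
a = 7: 7+1=8, 7+2=9, 7+15=5, 7+16=6
a = 11: 11+1=12, 11+2=13, 11+15=9, 11+16=10
a = 13: 13+1=14, 13+2=15, 13+15=11, 13+16=12
a = 16: 16+1=0, 16+2=1, 16+15=14, 16+16=15
Distinct residues collected: {0, 1, 4, 5, 6, 7, 8, 9, 10, 11, 12, 13, 14, 15}
|A + B| = 14 (out of 17 total residues).

A + B = {0, 1, 4, 5, 6, 7, 8, 9, 10, 11, 12, 13, 14, 15}


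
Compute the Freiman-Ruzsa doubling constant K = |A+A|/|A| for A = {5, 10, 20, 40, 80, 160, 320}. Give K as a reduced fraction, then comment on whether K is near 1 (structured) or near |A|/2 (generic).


|A| = 7.
Compute A + A by enumerating all 49 pairs.
A + A = {10, 15, 20, 25, 30, 40, 45, 50, 60, 80, 85, 90, 100, 120, 160, 165, 170, 180, 200, 240, 320, 325, 330, 340, 360, 400, 480, 640}, so |A + A| = 28.
K = |A + A| / |A| = 28/7 = 4/1 ≈ 4.0000.
Reference: AP of size 7 gives K = 13/7 ≈ 1.8571; a fully generic set of size 7 gives K ≈ 4.0000.

|A| = 7, |A + A| = 28, K = 28/7 = 4/1.


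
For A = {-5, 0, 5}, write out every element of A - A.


A - A = {a - a' : a, a' ∈ A}.
Compute a - a' for each ordered pair (a, a'):
a = -5: -5--5=0, -5-0=-5, -5-5=-10
a = 0: 0--5=5, 0-0=0, 0-5=-5
a = 5: 5--5=10, 5-0=5, 5-5=0
Collecting distinct values (and noting 0 appears from a-a):
A - A = {-10, -5, 0, 5, 10}
|A - A| = 5

A - A = {-10, -5, 0, 5, 10}


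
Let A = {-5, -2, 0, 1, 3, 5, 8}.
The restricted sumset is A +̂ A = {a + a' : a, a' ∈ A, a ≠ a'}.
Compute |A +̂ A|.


Restricted sumset: A +̂ A = {a + a' : a ∈ A, a' ∈ A, a ≠ a'}.
Equivalently, take A + A and drop any sum 2a that is achievable ONLY as a + a for a ∈ A (i.e. sums representable only with equal summands).
Enumerate pairs (a, a') with a < a' (symmetric, so each unordered pair gives one sum; this covers all a ≠ a'):
  -5 + -2 = -7
  -5 + 0 = -5
  -5 + 1 = -4
  -5 + 3 = -2
  -5 + 5 = 0
  -5 + 8 = 3
  -2 + 0 = -2
  -2 + 1 = -1
  -2 + 3 = 1
  -2 + 5 = 3
  -2 + 8 = 6
  0 + 1 = 1
  0 + 3 = 3
  0 + 5 = 5
  0 + 8 = 8
  1 + 3 = 4
  1 + 5 = 6
  1 + 8 = 9
  3 + 5 = 8
  3 + 8 = 11
  5 + 8 = 13
Collected distinct sums: {-7, -5, -4, -2, -1, 0, 1, 3, 4, 5, 6, 8, 9, 11, 13}
|A +̂ A| = 15
(Reference bound: |A +̂ A| ≥ 2|A| - 3 for |A| ≥ 2, with |A| = 7 giving ≥ 11.)

|A +̂ A| = 15


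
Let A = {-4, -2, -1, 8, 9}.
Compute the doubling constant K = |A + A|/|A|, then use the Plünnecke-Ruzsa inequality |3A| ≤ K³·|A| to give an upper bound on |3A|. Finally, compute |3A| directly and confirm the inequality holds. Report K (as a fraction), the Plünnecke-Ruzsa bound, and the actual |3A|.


|A| = 5.
Step 1: Compute A + A by enumerating all 25 pairs.
A + A = {-8, -6, -5, -4, -3, -2, 4, 5, 6, 7, 8, 16, 17, 18}, so |A + A| = 14.
Step 2: Doubling constant K = |A + A|/|A| = 14/5 = 14/5 ≈ 2.8000.
Step 3: Plünnecke-Ruzsa gives |3A| ≤ K³·|A| = (2.8000)³ · 5 ≈ 109.7600.
Step 4: Compute 3A = A + A + A directly by enumerating all triples (a,b,c) ∈ A³; |3A| = 27.
Step 5: Check 27 ≤ 109.7600? Yes ✓.

K = 14/5, Plünnecke-Ruzsa bound K³|A| ≈ 109.7600, |3A| = 27, inequality holds.


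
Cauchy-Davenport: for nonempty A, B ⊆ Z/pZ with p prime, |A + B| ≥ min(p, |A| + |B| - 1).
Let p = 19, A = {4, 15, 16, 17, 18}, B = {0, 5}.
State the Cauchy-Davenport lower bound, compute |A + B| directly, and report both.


Cauchy-Davenport: |A + B| ≥ min(p, |A| + |B| - 1) for A, B nonempty in Z/pZ.
|A| = 5, |B| = 2, p = 19.
CD lower bound = min(19, 5 + 2 - 1) = min(19, 6) = 6.
Compute A + B mod 19 directly:
a = 4: 4+0=4, 4+5=9
a = 15: 15+0=15, 15+5=1
a = 16: 16+0=16, 16+5=2
a = 17: 17+0=17, 17+5=3
a = 18: 18+0=18, 18+5=4
A + B = {1, 2, 3, 4, 9, 15, 16, 17, 18}, so |A + B| = 9.
Verify: 9 ≥ 6? Yes ✓.

CD lower bound = 6, actual |A + B| = 9.


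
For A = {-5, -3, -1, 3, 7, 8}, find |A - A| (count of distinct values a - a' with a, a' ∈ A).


A - A = {a - a' : a, a' ∈ A}; |A| = 6.
Bounds: 2|A|-1 ≤ |A - A| ≤ |A|² - |A| + 1, i.e. 11 ≤ |A - A| ≤ 31.
Note: 0 ∈ A - A always (from a - a). The set is symmetric: if d ∈ A - A then -d ∈ A - A.
Enumerate nonzero differences d = a - a' with a > a' (then include -d):
Positive differences: {1, 2, 4, 5, 6, 8, 9, 10, 11, 12, 13}
Full difference set: {0} ∪ (positive diffs) ∪ (negative diffs).
|A - A| = 1 + 2·11 = 23 (matches direct enumeration: 23).

|A - A| = 23


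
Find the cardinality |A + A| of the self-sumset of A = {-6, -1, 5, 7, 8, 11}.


A + A = {a + a' : a, a' ∈ A}; |A| = 6.
General bounds: 2|A| - 1 ≤ |A + A| ≤ |A|(|A|+1)/2, i.e. 11 ≤ |A + A| ≤ 21.
Lower bound 2|A|-1 is attained iff A is an arithmetic progression.
Enumerate sums a + a' for a ≤ a' (symmetric, so this suffices):
a = -6: -6+-6=-12, -6+-1=-7, -6+5=-1, -6+7=1, -6+8=2, -6+11=5
a = -1: -1+-1=-2, -1+5=4, -1+7=6, -1+8=7, -1+11=10
a = 5: 5+5=10, 5+7=12, 5+8=13, 5+11=16
a = 7: 7+7=14, 7+8=15, 7+11=18
a = 8: 8+8=16, 8+11=19
a = 11: 11+11=22
Distinct sums: {-12, -7, -2, -1, 1, 2, 4, 5, 6, 7, 10, 12, 13, 14, 15, 16, 18, 19, 22}
|A + A| = 19

|A + A| = 19


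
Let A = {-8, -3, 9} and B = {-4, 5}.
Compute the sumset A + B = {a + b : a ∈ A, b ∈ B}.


A + B = {a + b : a ∈ A, b ∈ B}.
Enumerate all |A|·|B| = 3·2 = 6 pairs (a, b) and collect distinct sums.
a = -8: -8+-4=-12, -8+5=-3
a = -3: -3+-4=-7, -3+5=2
a = 9: 9+-4=5, 9+5=14
Collecting distinct sums: A + B = {-12, -7, -3, 2, 5, 14}
|A + B| = 6

A + B = {-12, -7, -3, 2, 5, 14}


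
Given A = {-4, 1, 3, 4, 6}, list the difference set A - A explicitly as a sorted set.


A - A = {a - a' : a, a' ∈ A}.
Compute a - a' for each ordered pair (a, a'):
a = -4: -4--4=0, -4-1=-5, -4-3=-7, -4-4=-8, -4-6=-10
a = 1: 1--4=5, 1-1=0, 1-3=-2, 1-4=-3, 1-6=-5
a = 3: 3--4=7, 3-1=2, 3-3=0, 3-4=-1, 3-6=-3
a = 4: 4--4=8, 4-1=3, 4-3=1, 4-4=0, 4-6=-2
a = 6: 6--4=10, 6-1=5, 6-3=3, 6-4=2, 6-6=0
Collecting distinct values (and noting 0 appears from a-a):
A - A = {-10, -8, -7, -5, -3, -2, -1, 0, 1, 2, 3, 5, 7, 8, 10}
|A - A| = 15

A - A = {-10, -8, -7, -5, -3, -2, -1, 0, 1, 2, 3, 5, 7, 8, 10}


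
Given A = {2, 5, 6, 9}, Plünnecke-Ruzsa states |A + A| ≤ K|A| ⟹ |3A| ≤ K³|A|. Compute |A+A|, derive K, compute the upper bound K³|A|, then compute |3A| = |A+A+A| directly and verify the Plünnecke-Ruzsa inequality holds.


|A| = 4.
Step 1: Compute A + A by enumerating all 16 pairs.
A + A = {4, 7, 8, 10, 11, 12, 14, 15, 18}, so |A + A| = 9.
Step 2: Doubling constant K = |A + A|/|A| = 9/4 = 9/4 ≈ 2.2500.
Step 3: Plünnecke-Ruzsa gives |3A| ≤ K³·|A| = (2.2500)³ · 4 ≈ 45.5625.
Step 4: Compute 3A = A + A + A directly by enumerating all triples (a,b,c) ∈ A³; |3A| = 16.
Step 5: Check 16 ≤ 45.5625? Yes ✓.

K = 9/4, Plünnecke-Ruzsa bound K³|A| ≈ 45.5625, |3A| = 16, inequality holds.


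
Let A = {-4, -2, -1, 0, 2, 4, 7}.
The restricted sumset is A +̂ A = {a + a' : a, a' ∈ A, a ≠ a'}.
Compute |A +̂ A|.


Restricted sumset: A +̂ A = {a + a' : a ∈ A, a' ∈ A, a ≠ a'}.
Equivalently, take A + A and drop any sum 2a that is achievable ONLY as a + a for a ∈ A (i.e. sums representable only with equal summands).
Enumerate pairs (a, a') with a < a' (symmetric, so each unordered pair gives one sum; this covers all a ≠ a'):
  -4 + -2 = -6
  -4 + -1 = -5
  -4 + 0 = -4
  -4 + 2 = -2
  -4 + 4 = 0
  -4 + 7 = 3
  -2 + -1 = -3
  -2 + 0 = -2
  -2 + 2 = 0
  -2 + 4 = 2
  -2 + 7 = 5
  -1 + 0 = -1
  -1 + 2 = 1
  -1 + 4 = 3
  -1 + 7 = 6
  0 + 2 = 2
  0 + 4 = 4
  0 + 7 = 7
  2 + 4 = 6
  2 + 7 = 9
  4 + 7 = 11
Collected distinct sums: {-6, -5, -4, -3, -2, -1, 0, 1, 2, 3, 4, 5, 6, 7, 9, 11}
|A +̂ A| = 16
(Reference bound: |A +̂ A| ≥ 2|A| - 3 for |A| ≥ 2, with |A| = 7 giving ≥ 11.)

|A +̂ A| = 16


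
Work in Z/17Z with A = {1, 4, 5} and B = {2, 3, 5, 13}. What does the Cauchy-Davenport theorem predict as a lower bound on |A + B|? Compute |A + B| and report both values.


Cauchy-Davenport: |A + B| ≥ min(p, |A| + |B| - 1) for A, B nonempty in Z/pZ.
|A| = 3, |B| = 4, p = 17.
CD lower bound = min(17, 3 + 4 - 1) = min(17, 6) = 6.
Compute A + B mod 17 directly:
a = 1: 1+2=3, 1+3=4, 1+5=6, 1+13=14
a = 4: 4+2=6, 4+3=7, 4+5=9, 4+13=0
a = 5: 5+2=7, 5+3=8, 5+5=10, 5+13=1
A + B = {0, 1, 3, 4, 6, 7, 8, 9, 10, 14}, so |A + B| = 10.
Verify: 10 ≥ 6? Yes ✓.

CD lower bound = 6, actual |A + B| = 10.


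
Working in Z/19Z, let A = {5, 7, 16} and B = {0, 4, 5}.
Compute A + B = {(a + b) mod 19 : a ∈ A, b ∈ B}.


Work in Z/19Z: reduce every sum a + b modulo 19.
Enumerate all 9 pairs:
a = 5: 5+0=5, 5+4=9, 5+5=10
a = 7: 7+0=7, 7+4=11, 7+5=12
a = 16: 16+0=16, 16+4=1, 16+5=2
Distinct residues collected: {1, 2, 5, 7, 9, 10, 11, 12, 16}
|A + B| = 9 (out of 19 total residues).

A + B = {1, 2, 5, 7, 9, 10, 11, 12, 16}


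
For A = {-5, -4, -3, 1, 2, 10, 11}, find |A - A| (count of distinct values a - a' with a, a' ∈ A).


A - A = {a - a' : a, a' ∈ A}; |A| = 7.
Bounds: 2|A|-1 ≤ |A - A| ≤ |A|² - |A| + 1, i.e. 13 ≤ |A - A| ≤ 43.
Note: 0 ∈ A - A always (from a - a). The set is symmetric: if d ∈ A - A then -d ∈ A - A.
Enumerate nonzero differences d = a - a' with a > a' (then include -d):
Positive differences: {1, 2, 4, 5, 6, 7, 8, 9, 10, 13, 14, 15, 16}
Full difference set: {0} ∪ (positive diffs) ∪ (negative diffs).
|A - A| = 1 + 2·13 = 27 (matches direct enumeration: 27).

|A - A| = 27


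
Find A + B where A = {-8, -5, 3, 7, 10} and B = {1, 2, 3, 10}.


A + B = {a + b : a ∈ A, b ∈ B}.
Enumerate all |A|·|B| = 5·4 = 20 pairs (a, b) and collect distinct sums.
a = -8: -8+1=-7, -8+2=-6, -8+3=-5, -8+10=2
a = -5: -5+1=-4, -5+2=-3, -5+3=-2, -5+10=5
a = 3: 3+1=4, 3+2=5, 3+3=6, 3+10=13
a = 7: 7+1=8, 7+2=9, 7+3=10, 7+10=17
a = 10: 10+1=11, 10+2=12, 10+3=13, 10+10=20
Collecting distinct sums: A + B = {-7, -6, -5, -4, -3, -2, 2, 4, 5, 6, 8, 9, 10, 11, 12, 13, 17, 20}
|A + B| = 18

A + B = {-7, -6, -5, -4, -3, -2, 2, 4, 5, 6, 8, 9, 10, 11, 12, 13, 17, 20}


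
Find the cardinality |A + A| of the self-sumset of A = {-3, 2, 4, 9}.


A + A = {a + a' : a, a' ∈ A}; |A| = 4.
General bounds: 2|A| - 1 ≤ |A + A| ≤ |A|(|A|+1)/2, i.e. 7 ≤ |A + A| ≤ 10.
Lower bound 2|A|-1 is attained iff A is an arithmetic progression.
Enumerate sums a + a' for a ≤ a' (symmetric, so this suffices):
a = -3: -3+-3=-6, -3+2=-1, -3+4=1, -3+9=6
a = 2: 2+2=4, 2+4=6, 2+9=11
a = 4: 4+4=8, 4+9=13
a = 9: 9+9=18
Distinct sums: {-6, -1, 1, 4, 6, 8, 11, 13, 18}
|A + A| = 9

|A + A| = 9


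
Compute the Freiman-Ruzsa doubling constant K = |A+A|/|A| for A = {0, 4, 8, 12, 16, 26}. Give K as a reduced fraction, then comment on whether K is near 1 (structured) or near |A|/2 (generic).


|A| = 6.
Compute A + A by enumerating all 36 pairs.
A + A = {0, 4, 8, 12, 16, 20, 24, 26, 28, 30, 32, 34, 38, 42, 52}, so |A + A| = 15.
K = |A + A| / |A| = 15/6 = 5/2 ≈ 2.5000.
Reference: AP of size 6 gives K = 11/6 ≈ 1.8333; a fully generic set of size 6 gives K ≈ 3.5000.

|A| = 6, |A + A| = 15, K = 15/6 = 5/2.


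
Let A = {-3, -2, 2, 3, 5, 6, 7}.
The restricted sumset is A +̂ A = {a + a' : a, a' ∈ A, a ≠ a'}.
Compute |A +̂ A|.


Restricted sumset: A +̂ A = {a + a' : a ∈ A, a' ∈ A, a ≠ a'}.
Equivalently, take A + A and drop any sum 2a that is achievable ONLY as a + a for a ∈ A (i.e. sums representable only with equal summands).
Enumerate pairs (a, a') with a < a' (symmetric, so each unordered pair gives one sum; this covers all a ≠ a'):
  -3 + -2 = -5
  -3 + 2 = -1
  -3 + 3 = 0
  -3 + 5 = 2
  -3 + 6 = 3
  -3 + 7 = 4
  -2 + 2 = 0
  -2 + 3 = 1
  -2 + 5 = 3
  -2 + 6 = 4
  -2 + 7 = 5
  2 + 3 = 5
  2 + 5 = 7
  2 + 6 = 8
  2 + 7 = 9
  3 + 5 = 8
  3 + 6 = 9
  3 + 7 = 10
  5 + 6 = 11
  5 + 7 = 12
  6 + 7 = 13
Collected distinct sums: {-5, -1, 0, 1, 2, 3, 4, 5, 7, 8, 9, 10, 11, 12, 13}
|A +̂ A| = 15
(Reference bound: |A +̂ A| ≥ 2|A| - 3 for |A| ≥ 2, with |A| = 7 giving ≥ 11.)

|A +̂ A| = 15


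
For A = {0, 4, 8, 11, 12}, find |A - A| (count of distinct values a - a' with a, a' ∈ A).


A - A = {a - a' : a, a' ∈ A}; |A| = 5.
Bounds: 2|A|-1 ≤ |A - A| ≤ |A|² - |A| + 1, i.e. 9 ≤ |A - A| ≤ 21.
Note: 0 ∈ A - A always (from a - a). The set is symmetric: if d ∈ A - A then -d ∈ A - A.
Enumerate nonzero differences d = a - a' with a > a' (then include -d):
Positive differences: {1, 3, 4, 7, 8, 11, 12}
Full difference set: {0} ∪ (positive diffs) ∪ (negative diffs).
|A - A| = 1 + 2·7 = 15 (matches direct enumeration: 15).

|A - A| = 15


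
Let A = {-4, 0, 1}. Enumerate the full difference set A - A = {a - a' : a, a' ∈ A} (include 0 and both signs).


A - A = {a - a' : a, a' ∈ A}.
Compute a - a' for each ordered pair (a, a'):
a = -4: -4--4=0, -4-0=-4, -4-1=-5
a = 0: 0--4=4, 0-0=0, 0-1=-1
a = 1: 1--4=5, 1-0=1, 1-1=0
Collecting distinct values (and noting 0 appears from a-a):
A - A = {-5, -4, -1, 0, 1, 4, 5}
|A - A| = 7

A - A = {-5, -4, -1, 0, 1, 4, 5}


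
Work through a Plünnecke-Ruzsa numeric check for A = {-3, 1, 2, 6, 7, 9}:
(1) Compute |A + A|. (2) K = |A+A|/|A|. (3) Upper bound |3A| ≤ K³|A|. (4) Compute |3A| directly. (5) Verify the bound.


|A| = 6.
Step 1: Compute A + A by enumerating all 36 pairs.
A + A = {-6, -2, -1, 2, 3, 4, 6, 7, 8, 9, 10, 11, 12, 13, 14, 15, 16, 18}, so |A + A| = 18.
Step 2: Doubling constant K = |A + A|/|A| = 18/6 = 18/6 ≈ 3.0000.
Step 3: Plünnecke-Ruzsa gives |3A| ≤ K³·|A| = (3.0000)³ · 6 ≈ 162.0000.
Step 4: Compute 3A = A + A + A directly by enumerating all triples (a,b,c) ∈ A³; |3A| = 30.
Step 5: Check 30 ≤ 162.0000? Yes ✓.

K = 18/6, Plünnecke-Ruzsa bound K³|A| ≈ 162.0000, |3A| = 30, inequality holds.


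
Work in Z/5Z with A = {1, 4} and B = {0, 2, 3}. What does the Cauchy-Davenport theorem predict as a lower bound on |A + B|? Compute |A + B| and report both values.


Cauchy-Davenport: |A + B| ≥ min(p, |A| + |B| - 1) for A, B nonempty in Z/pZ.
|A| = 2, |B| = 3, p = 5.
CD lower bound = min(5, 2 + 3 - 1) = min(5, 4) = 4.
Compute A + B mod 5 directly:
a = 1: 1+0=1, 1+2=3, 1+3=4
a = 4: 4+0=4, 4+2=1, 4+3=2
A + B = {1, 2, 3, 4}, so |A + B| = 4.
Verify: 4 ≥ 4? Yes ✓.

CD lower bound = 4, actual |A + B| = 4.
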